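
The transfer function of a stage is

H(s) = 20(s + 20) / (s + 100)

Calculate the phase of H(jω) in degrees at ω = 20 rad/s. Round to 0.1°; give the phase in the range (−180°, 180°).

33.7°

At s = jω = j20:
zero (s+20): 20 + j20 → |·| = √(20²+20²) = √800 ≈ 28.284, ∠ = arctan(20/20) ≈ 45.00°
pole (s+100): 100 + j20 → |·| = √(100²+20²) = √10400 ≈ 101.98, ∠ = arctan(20/100) ≈ 11.31°
∠H = 45.00° − 11.31° = 33.69°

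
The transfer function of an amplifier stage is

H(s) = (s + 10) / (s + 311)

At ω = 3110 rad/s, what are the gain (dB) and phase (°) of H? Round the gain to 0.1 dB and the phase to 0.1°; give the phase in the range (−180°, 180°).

Substitute s = j3110:
Numerator: (j3110) + 10 = 10 + j3110
Denominator: (j3110) + 311 = 311 + j3110
|N| = √(10² + 3110²) ≈ 3110, ∠N ≈ 89.82°
|D| = √(311² + 3110²) ≈ 3125.5, ∠D ≈ 84.29°
|H| = 3110 / 3125.5 ≈ 0.99504
Gain = 20 log₁₀(0.99504) ≈ -0.04 dB
∠H = 89.82° − 84.29° = 5.53°

-0.0 dB, 5.5°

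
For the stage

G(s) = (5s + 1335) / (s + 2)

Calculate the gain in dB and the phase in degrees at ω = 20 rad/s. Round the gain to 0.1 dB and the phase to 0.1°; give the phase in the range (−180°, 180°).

36.5 dB, -80.0°

Substitute s = j20:
Numerator: 5(j20) + 1335 = 1335 + j100
Denominator: (j20) + 2 = 2 + j20
|N| = √(1335² + 100²) ≈ 1338.7, ∠N ≈ 4.28°
|D| = √(2² + 20²) ≈ 20.1, ∠D ≈ 84.29°
|G| = 1338.7 / 20.1 ≈ 66.602
Gain = 20 log₁₀(66.602) ≈ 36.47 dB
∠G = 4.28° − 84.29° = -80.01°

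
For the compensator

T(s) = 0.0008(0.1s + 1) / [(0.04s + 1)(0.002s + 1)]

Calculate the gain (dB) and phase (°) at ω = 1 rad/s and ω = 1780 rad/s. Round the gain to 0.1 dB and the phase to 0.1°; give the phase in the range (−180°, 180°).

At ω = 1 rad/s:
zero (1 + j1·0.1) = 1 + j0.1 → |·| ≈ 1.005, ∠ ≈ 5.71°
pole (1 + j1·0.04) = 1 + j0.04 → |·| ≈ 1.0008, ∠ ≈ 2.29°
pole (1 + j1·0.002) = 1 + j0.002 → |·| ≈ 1, ∠ ≈ 0.11°
|T| = 0.0008 · 1.005 / (1.0008 · 1) ≈ 0.00080336
Gain = 20 log₁₀(0.00080336) ≈ -61.90 dB
∠T = (5.71°) − (2.29° + 0.11°) = 3.31°

At ω = 1780 rad/s:
zero (1 + j1780·0.1) = 1 + j178 → |·| ≈ 178, ∠ ≈ 89.68°
pole (1 + j1780·0.04) = 1 + j71.2 → |·| ≈ 71.207, ∠ ≈ 89.20°
pole (1 + j1780·0.002) = 1 + j3.56 → |·| ≈ 3.6978, ∠ ≈ 74.31°
|T| = 0.0008 · 178 / (71.207 · 3.6978) ≈ 0.00054081
Gain = 20 log₁₀(0.00054081) ≈ -65.34 dB
∠T = (89.68°) − (89.20° + 74.31°) = -73.83°

ω = 1: -61.9 dB, 3.3°; ω = 1780: -65.3 dB, -73.8°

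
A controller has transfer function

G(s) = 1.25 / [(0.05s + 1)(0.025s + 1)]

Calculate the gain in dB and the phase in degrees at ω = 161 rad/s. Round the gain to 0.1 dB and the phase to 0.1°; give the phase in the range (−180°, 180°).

At ω = 161 rad/s:
pole (1 + j161·0.05) = 1 + j8.05 → |·| ≈ 8.1119, ∠ ≈ 82.92°
pole (1 + j161·0.025) = 1 + j4.025 → |·| ≈ 4.1474, ∠ ≈ 76.05°
|G| = 1.25 · 1 / (8.1119 · 4.1474) ≈ 0.037155
Gain = 20 log₁₀(0.037155) ≈ -28.60 dB
∠G = (0°) − (82.92° + 76.05°) = -158.97°

-28.6 dB, -159.0°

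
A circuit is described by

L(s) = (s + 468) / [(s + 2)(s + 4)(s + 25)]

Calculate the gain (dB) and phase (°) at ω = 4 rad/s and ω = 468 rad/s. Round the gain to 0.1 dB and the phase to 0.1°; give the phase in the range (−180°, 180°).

ω = 4: -2.7 dB, -117.0°; ω = 468: -103.8 dB, 138.8°

At s = jω = j4:
zero (s+468): 468 + j4 → |·| = √(468²+4²) = √219040 ≈ 468.02, ∠ = arctan(4/468) ≈ 0.49°
pole (s+2): 2 + j4 → |·| = √(2²+4²) = √20 ≈ 4.4721, ∠ = arctan(4/2) ≈ 63.43°
pole (s+4): 4 + j4 → |·| = √(4²+4²) = √32 ≈ 5.6569, ∠ = arctan(4/4) ≈ 45.00°
pole (s+25): 25 + j4 → |·| = √(25²+4²) = √641 ≈ 25.318, ∠ = arctan(4/25) ≈ 9.09°
|L| = 1 · 468.02 / 640.5 ≈ 0.73071
Gain = 20 log₁₀(0.73071) ≈ -2.73 dB
∠L = 0.49° − 117.52° = -117.03°

At s = jω = j468:
zero (s+468): 468 + j468 → |·| = √(468²+468²) = √438048 ≈ 661.85, ∠ = arctan(468/468) ≈ 45.00°
pole (s+2): 2 + j468 → |·| = √(2²+468²) = √219028 ≈ 468, ∠ = arctan(468/2) ≈ 89.76°
pole (s+4): 4 + j468 → |·| = √(4²+468²) = √219040 ≈ 468.02, ∠ = arctan(468/4) ≈ 89.51°
pole (s+25): 25 + j468 → |·| = √(25²+468²) = √219649 ≈ 468.67, ∠ = arctan(468/25) ≈ 86.94°
|L| = 1 · 661.85 / 1.0265e+08 ≈ 6.4476e-06
Gain = 20 log₁₀(6.4476e-06) ≈ -103.81 dB
∠L = 45.00° − 266.21° = -221.21° ≡ 138.79° (principal value)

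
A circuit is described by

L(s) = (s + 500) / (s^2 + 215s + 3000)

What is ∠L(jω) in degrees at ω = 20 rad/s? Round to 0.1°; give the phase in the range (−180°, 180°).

Substitute s = j20:
Numerator: (j20) + 500 = 500 + j20
Denominator: (j20)^2 + 215(j20) + 3000 = 2600 + j4300
|N| = √(500² + 20²) ≈ 500.4, ∠N ≈ 2.29°
|D| = √(2600² + 4300²) ≈ 5024.9, ∠D ≈ 58.84°
∠L = 2.29° − 58.84° = -56.55°

-56.6°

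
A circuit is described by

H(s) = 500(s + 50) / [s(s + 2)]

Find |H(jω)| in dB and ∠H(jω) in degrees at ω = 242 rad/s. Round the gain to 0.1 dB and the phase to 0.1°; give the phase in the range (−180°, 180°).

6.5 dB, -101.2°

At s = jω = j242:
zero (s+50): 50 + j242 → |·| = √(50²+242²) = √61064 ≈ 247.11, ∠ = arctan(242/50) ≈ 78.33°
pole (s+2): 2 + j242 → |·| = √(2²+242²) = √58568 ≈ 242.01, ∠ = arctan(242/2) ≈ 89.53°
pole at origin: |s| = 242, ∠ = 90.00° (in denominator)
|H| = 500 · 247.11 / 58566 ≈ 2.1097
Gain = 20 log₁₀(2.1097) ≈ 6.48 dB
∠H = 78.33° − 179.53° = -101.20°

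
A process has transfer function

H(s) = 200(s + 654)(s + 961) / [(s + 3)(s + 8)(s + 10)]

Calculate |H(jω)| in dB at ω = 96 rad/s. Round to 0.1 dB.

43.1 dB

At s = jω = j96:
zero (s+654): 654 + j96 → |·| = √(654²+96²) = √436932 ≈ 661.01, ∠ = arctan(96/654) ≈ 8.35°
zero (s+961): 961 + j96 → |·| = √(961²+96²) = √932737 ≈ 965.78, ∠ = arctan(96/961) ≈ 5.70°
pole (s+3): 3 + j96 → |·| = √(3²+96²) = √9225 ≈ 96.047, ∠ = arctan(96/3) ≈ 88.21°
pole (s+8): 8 + j96 → |·| = √(8²+96²) = √9280 ≈ 96.333, ∠ = arctan(96/8) ≈ 85.24°
pole (s+10): 10 + j96 → |·| = √(10²+96²) = √9316 ≈ 96.519, ∠ = arctan(96/10) ≈ 84.05°
|H| = 200 · 6.3839e+05 / 8.9304e+05 ≈ 142.97
Gain = 20 log₁₀(142.97) ≈ 43.10 dB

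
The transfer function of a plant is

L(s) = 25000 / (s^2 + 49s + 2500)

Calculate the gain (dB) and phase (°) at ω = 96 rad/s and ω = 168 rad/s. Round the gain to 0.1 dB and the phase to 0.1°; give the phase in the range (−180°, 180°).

At s = jω = j96:
quadratic: (j96)² + 49·j96 + 2500 = -6716 + j4704 → |·| ≈ 8199.5, ∠ ≈ 144.99°
|L| = 25000 / 8199.5 ≈ 3.049
Gain = 20 log₁₀(3.049) ≈ 9.68 dB
∠L = 0.00° − 144.99° = -144.99°

At s = jω = j168:
quadratic: (j168)² + 49·j168 + 2500 = -25724 + j8232 → |·| ≈ 27009, ∠ ≈ 162.25°
|L| = 25000 / 27009 ≈ 0.92562
Gain = 20 log₁₀(0.92562) ≈ -0.67 dB
∠L = 0.00° − 162.25° = -162.25°

ω = 96: 9.7 dB, -145.0°; ω = 168: -0.7 dB, -162.3°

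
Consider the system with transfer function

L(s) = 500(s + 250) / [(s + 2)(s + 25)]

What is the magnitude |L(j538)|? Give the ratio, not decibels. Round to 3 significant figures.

At s = jω = j538:
zero (s+250): 250 + j538 → |·| = √(250²+538²) = √351944 ≈ 593.25, ∠ = arctan(538/250) ≈ 65.08°
pole (s+2): 2 + j538 → |·| = √(2²+538²) = √289448 ≈ 538, ∠ = arctan(538/2) ≈ 89.79°
pole (s+25): 25 + j538 → |·| = √(25²+538²) = √290069 ≈ 538.58, ∠ = arctan(538/25) ≈ 87.34°
|L| = 500 · 593.25 / 2.8976e+05 ≈ 1.0237

1.02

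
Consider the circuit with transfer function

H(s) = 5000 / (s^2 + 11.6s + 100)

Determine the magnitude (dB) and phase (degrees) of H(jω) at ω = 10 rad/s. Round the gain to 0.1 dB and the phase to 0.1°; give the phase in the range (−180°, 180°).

At s = jω = j10:
quadratic: (j10)² + 11.6·j10 + 100 = 0 + j116 → |·| ≈ 116, ∠ ≈ 90.00°
|H| = 5000 / 116 ≈ 43.103
Gain = 20 log₁₀(43.103) ≈ 32.69 dB
∠H = 0.00° − 90.00° = -90.00°

32.7 dB, -90.0°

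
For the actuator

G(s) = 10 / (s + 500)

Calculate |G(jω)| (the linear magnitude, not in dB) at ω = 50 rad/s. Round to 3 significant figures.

0.0199

At s = jω = j50:
pole (s+500): 500 + j50 → |·| = √(500²+50²) = √252500 ≈ 502.49, ∠ = arctan(50/500) ≈ 5.71°
|G| = 10 / 502.49 ≈ 0.019901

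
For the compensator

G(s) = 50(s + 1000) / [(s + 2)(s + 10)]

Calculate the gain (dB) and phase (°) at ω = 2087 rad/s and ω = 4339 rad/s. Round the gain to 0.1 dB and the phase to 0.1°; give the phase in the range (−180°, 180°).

At s = jω = j2087:
zero (s+1000): 1000 + j2087 → |·| = √(1000²+2087²) = √5355569 ≈ 2314.2, ∠ = arctan(2087/1000) ≈ 64.40°
pole (s+2): 2 + j2087 → |·| = √(2²+2087²) = √4355573 ≈ 2087, ∠ = arctan(2087/2) ≈ 89.95°
pole (s+10): 10 + j2087 → |·| = √(10²+2087²) = √4355669 ≈ 2087, ∠ = arctan(2087/10) ≈ 89.73°
|G| = 50 · 2314.2 / 4.3556e+06 ≈ 0.026566
Gain = 20 log₁₀(0.026566) ≈ -31.51 dB
∠G = 64.40° − 179.68° = -115.28°

At s = jω = j4339:
zero (s+1000): 1000 + j4339 → |·| = √(1000²+4339²) = √19826921 ≈ 4452.7, ∠ = arctan(4339/1000) ≈ 77.02°
pole (s+2): 2 + j4339 → |·| = √(2²+4339²) = √18826925 ≈ 4339, ∠ = arctan(4339/2) ≈ 89.97°
pole (s+10): 10 + j4339 → |·| = √(10²+4339²) = √18827021 ≈ 4339, ∠ = arctan(4339/10) ≈ 89.87°
|G| = 50 · 4452.7 / 1.8827e+07 ≈ 0.011825
Gain = 20 log₁₀(0.011825) ≈ -38.54 dB
∠G = 77.02° − 179.84° = -102.82°

ω = 2087: -31.5 dB, -115.3°; ω = 4339: -38.5 dB, -102.8°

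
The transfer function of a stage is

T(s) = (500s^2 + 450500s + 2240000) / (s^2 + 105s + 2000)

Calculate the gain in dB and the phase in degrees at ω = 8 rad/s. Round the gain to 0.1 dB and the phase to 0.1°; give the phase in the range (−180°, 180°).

Substitute s = j8:
Numerator: 500(j8)^2 + 450500(j8) + 2240000 = 2208000 + j3604000
Denominator: (j8)^2 + 105(j8) + 2000 = 1936 + j840
|N| = √(2208000² + 3604000²) ≈ 4.2266e+06, ∠N ≈ 58.51°
|D| = √(1936² + 840²) ≈ 2110.4, ∠D ≈ 23.46°
|T| = 4.2266e+06 / 2110.4 ≈ 2002.7
Gain = 20 log₁₀(2002.7) ≈ 66.03 dB
∠T = 58.51° − 23.46° = 35.05°

66.0 dB, 35.1°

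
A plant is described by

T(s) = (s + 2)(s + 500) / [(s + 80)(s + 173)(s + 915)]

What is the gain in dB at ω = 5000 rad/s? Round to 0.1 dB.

At s = jω = j5000:
zero (s+2): 2 + j5000 → |·| = √(2²+5000²) = √25000004 ≈ 5000, ∠ = arctan(5000/2) ≈ 89.98°
zero (s+500): 500 + j5000 → |·| = √(500²+5000²) = √25250000 ≈ 5024.9, ∠ = arctan(5000/500) ≈ 84.29°
pole (s+80): 80 + j5000 → |·| = √(80²+5000²) = √25006400 ≈ 5000.6, ∠ = arctan(5000/80) ≈ 89.08°
pole (s+173): 173 + j5000 → |·| = √(173²+5000²) = √25029929 ≈ 5003, ∠ = arctan(5000/173) ≈ 88.02°
pole (s+915): 915 + j5000 → |·| = √(915²+5000²) = √25837225 ≈ 5083, ∠ = arctan(5000/915) ≈ 79.63°
|T| = 1 · 2.5124e+07 / 1.2717e+11 ≈ 0.00019756
Gain = 20 log₁₀(0.00019756) ≈ -74.09 dB

-74.1 dB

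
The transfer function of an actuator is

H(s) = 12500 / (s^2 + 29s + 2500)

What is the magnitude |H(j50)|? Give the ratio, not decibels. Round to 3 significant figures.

At s = jω = j50:
quadratic: (j50)² + 29·j50 + 2500 = 0 + j1450 → |·| ≈ 1450, ∠ ≈ 90.00°
|H| = 12500 / 1450 ≈ 8.6207

8.62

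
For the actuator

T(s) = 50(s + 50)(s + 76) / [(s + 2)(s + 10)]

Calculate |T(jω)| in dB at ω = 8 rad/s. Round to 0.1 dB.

At s = jω = j8:
zero (s+50): 50 + j8 → |·| = √(50²+8²) = √2564 ≈ 50.636, ∠ = arctan(8/50) ≈ 9.09°
zero (s+76): 76 + j8 → |·| = √(76²+8²) = √5840 ≈ 76.42, ∠ = arctan(8/76) ≈ 6.01°
pole (s+2): 2 + j8 → |·| = √(2²+8²) = √68 ≈ 8.2462, ∠ = arctan(8/2) ≈ 75.96°
pole (s+10): 10 + j8 → |·| = √(10²+8²) = √164 ≈ 12.806, ∠ = arctan(8/10) ≈ 38.66°
|T| = 50 · 3869.6 / 105.6 ≈ 1832.2
Gain = 20 log₁₀(1832.2) ≈ 65.26 dB

65.3 dB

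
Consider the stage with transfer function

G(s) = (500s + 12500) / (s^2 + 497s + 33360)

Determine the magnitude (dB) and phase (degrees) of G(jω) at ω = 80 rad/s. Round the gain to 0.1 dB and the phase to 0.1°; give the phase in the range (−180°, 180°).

Substitute s = j80:
Numerator: 500(j80) + 12500 = 12500 + j40000
Denominator: (j80)^2 + 497(j80) + 33360 = 26960 + j39760
|N| = √(12500² + 40000²) ≈ 41908, ∠N ≈ 72.65°
|D| = √(26960² + 39760²) ≈ 48039, ∠D ≈ 55.86°
|G| = 41908 / 48039 ≈ 0.87237
Gain = 20 log₁₀(0.87237) ≈ -1.19 dB
∠G = 72.65° − 55.86° = 16.79°

-1.2 dB, 16.8°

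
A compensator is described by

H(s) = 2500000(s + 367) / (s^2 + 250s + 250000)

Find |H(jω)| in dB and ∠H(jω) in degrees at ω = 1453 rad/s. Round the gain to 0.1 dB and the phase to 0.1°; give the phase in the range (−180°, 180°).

At s = jω = j1453:
zero (s+367): 367 + j1453 → |·| = √(367²+1453²) = √2245898 ≈ 1498.6, ∠ = arctan(1453/367) ≈ 75.82°
quadratic: (j1453)² + 250·j1453 + 250000 = -1861209 + j363250 → |·| ≈ 1.8963e+06, ∠ ≈ 168.96°
|H| = 2500000 · 1498.6 / 1.8963e+06 ≈ 1975.7
Gain = 20 log₁₀(1975.7) ≈ 65.91 dB
∠H = 75.82° − 168.96° = -93.14°

65.9 dB, -93.1°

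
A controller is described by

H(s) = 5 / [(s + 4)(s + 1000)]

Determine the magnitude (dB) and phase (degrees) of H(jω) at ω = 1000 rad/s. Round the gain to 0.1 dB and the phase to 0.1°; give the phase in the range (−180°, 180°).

At s = jω = j1000:
pole (s+4): 4 + j1000 → |·| = √(4²+1000²) = √1000016 ≈ 1000, ∠ = arctan(1000/4) ≈ 89.77°
pole (s+1000): 1000 + j1000 → |·| = √(1000²+1000²) = √2000000 ≈ 1414.2, ∠ = arctan(1000/1000) ≈ 45.00°
|H| = 5 / 1.4142e+06 ≈ 3.5356e-06
Gain = 20 log₁₀(3.5356e-06) ≈ -109.03 dB
∠H = 0.00° − 134.77° = -134.77°

-109.0 dB, -134.8°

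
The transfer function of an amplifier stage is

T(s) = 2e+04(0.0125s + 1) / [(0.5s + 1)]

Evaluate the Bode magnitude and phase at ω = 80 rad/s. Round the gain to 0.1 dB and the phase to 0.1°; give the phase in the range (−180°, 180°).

At ω = 80 rad/s:
zero (1 + j80·0.0125) = 1 + j1 → |·| ≈ 1.4142, ∠ ≈ 45.00°
pole (1 + j80·0.5) = 1 + j40 → |·| ≈ 40.012, ∠ ≈ 88.57°
|T| = 2e+04 · 1.4142 / (40.012) ≈ 706.89
Gain = 20 log₁₀(706.89) ≈ 56.99 dB
∠T = (45.00°) − (88.57°) = -43.57°

57.0 dB, -43.6°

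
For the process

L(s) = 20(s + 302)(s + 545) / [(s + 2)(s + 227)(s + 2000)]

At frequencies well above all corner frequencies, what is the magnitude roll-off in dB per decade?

Each pole contributes −20 dB/decade at high frequency; each zero contributes +20 dB/decade.
Net: 2 zero(s) − 3 pole(s) → -20 dB/decade.

-20 dB/decade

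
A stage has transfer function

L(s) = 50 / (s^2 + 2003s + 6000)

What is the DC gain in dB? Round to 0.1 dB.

-41.6 dB

L(0) = 50 / 6000 ≈ 0.0083333
20 log₁₀(0.0083333) ≈ -41.58 dB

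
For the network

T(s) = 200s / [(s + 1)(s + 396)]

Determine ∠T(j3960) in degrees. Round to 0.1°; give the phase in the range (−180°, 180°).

At s = jω = j3960:
zero at origin: s = j3960 → |·| = 3960, ∠ = 90.00°
pole (s+1): 1 + j3960 → |·| = √(1²+3960²) = √15681601 ≈ 3960, ∠ = arctan(3960/1) ≈ 89.99°
pole (s+396): 396 + j3960 → |·| = √(396²+3960²) = √15838416 ≈ 3979.8, ∠ = arctan(3960/396) ≈ 84.29°
∠T = 90.00° − 174.28° = -84.28°

-84.3°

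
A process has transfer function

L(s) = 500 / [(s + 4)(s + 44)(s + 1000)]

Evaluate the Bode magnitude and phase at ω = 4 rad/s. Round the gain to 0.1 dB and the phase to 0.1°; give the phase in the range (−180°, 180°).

-54.0 dB, -50.4°

At s = jω = j4:
pole (s+4): 4 + j4 → |·| = √(4²+4²) = √32 ≈ 5.6569, ∠ = arctan(4/4) ≈ 45.00°
pole (s+44): 44 + j4 → |·| = √(44²+4²) = √1952 ≈ 44.181, ∠ = arctan(4/44) ≈ 5.19°
pole (s+1000): 1000 + j4 → |·| = √(1000²+4²) = √1000016 ≈ 1000, ∠ = arctan(4/1000) ≈ 0.23°
|L| = 500 / 2.4993e+05 ≈ 0.0020006
Gain = 20 log₁₀(0.0020006) ≈ -53.98 dB
∠L = 0.00° − 50.42° = -50.42°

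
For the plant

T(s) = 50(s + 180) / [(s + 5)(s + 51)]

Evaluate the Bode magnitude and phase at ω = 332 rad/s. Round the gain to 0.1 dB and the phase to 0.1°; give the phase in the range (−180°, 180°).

At s = jω = j332:
zero (s+180): 180 + j332 → |·| = √(180²+332²) = √142624 ≈ 377.66, ∠ = arctan(332/180) ≈ 61.53°
pole (s+5): 5 + j332 → |·| = √(5²+332²) = √110249 ≈ 332.04, ∠ = arctan(332/5) ≈ 89.14°
pole (s+51): 51 + j332 → |·| = √(51²+332²) = √112825 ≈ 335.89, ∠ = arctan(332/51) ≈ 81.27°
|T| = 50 · 377.66 / 1.1153e+05 ≈ 0.16931
Gain = 20 log₁₀(0.16931) ≈ -15.43 dB
∠T = 61.53° − 170.41° = -108.88°

-15.4 dB, -108.9°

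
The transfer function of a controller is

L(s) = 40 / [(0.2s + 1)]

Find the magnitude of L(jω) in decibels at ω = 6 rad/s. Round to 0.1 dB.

At ω = 6 rad/s:
pole (1 + j6·0.2) = 1 + j1.2 → |·| ≈ 1.562, ∠ ≈ 50.19°
|L| = 40 · 1 / (1.562) ≈ 25.608
Gain = 20 log₁₀(25.608) ≈ 28.17 dB

28.2 dB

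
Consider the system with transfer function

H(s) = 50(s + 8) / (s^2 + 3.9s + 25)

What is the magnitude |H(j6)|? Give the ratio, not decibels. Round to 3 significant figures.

19.3

At s = jω = j6:
zero (s+8): 8 + j6 → |·| = √(8²+6²) = √100 ≈ 10, ∠ = arctan(6/8) ≈ 36.87°
quadratic: (j6)² + 3.9·j6 + 25 = -11 + j23.4 → |·| ≈ 25.857, ∠ ≈ 115.18°
|H| = 50 · 10 / 25.857 ≈ 19.337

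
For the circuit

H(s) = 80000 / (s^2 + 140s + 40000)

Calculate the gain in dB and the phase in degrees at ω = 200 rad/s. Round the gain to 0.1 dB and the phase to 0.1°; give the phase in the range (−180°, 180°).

9.1 dB, -90.0°

At s = jω = j200:
quadratic: (j200)² + 140·j200 + 40000 = 0 + j28000 → |·| ≈ 28000, ∠ ≈ 90.00°
|H| = 80000 / 28000 ≈ 2.8571
Gain = 20 log₁₀(2.8571) ≈ 9.12 dB
∠H = 0.00° − 90.00° = -90.00°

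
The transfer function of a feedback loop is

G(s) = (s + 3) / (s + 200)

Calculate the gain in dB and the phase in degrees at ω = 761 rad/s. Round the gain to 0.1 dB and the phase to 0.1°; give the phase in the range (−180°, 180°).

-0.3 dB, 14.5°

At s = jω = j761:
zero (s+3): 3 + j761 → |·| = √(3²+761²) = √579130 ≈ 761.01, ∠ = arctan(761/3) ≈ 89.77°
pole (s+200): 200 + j761 → |·| = √(200²+761²) = √619121 ≈ 786.84, ∠ = arctan(761/200) ≈ 75.27°
|G| = 1 · 761.01 / 786.84 ≈ 0.96717
Gain = 20 log₁₀(0.96717) ≈ -0.29 dB
∠G = 89.77° − 75.27° = 14.50°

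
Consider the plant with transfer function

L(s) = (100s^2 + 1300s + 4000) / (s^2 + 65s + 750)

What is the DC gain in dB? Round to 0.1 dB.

14.5 dB

L(0) = 4000 / 750 ≈ 5.3333
20 log₁₀(5.3333) ≈ 14.54 dB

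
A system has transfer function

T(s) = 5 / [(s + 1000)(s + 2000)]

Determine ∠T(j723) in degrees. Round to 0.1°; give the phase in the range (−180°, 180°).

At s = jω = j723:
pole (s+1000): 1000 + j723 → |·| = √(1000²+723²) = √1522729 ≈ 1234, ∠ = arctan(723/1000) ≈ 35.87°
pole (s+2000): 2000 + j723 → |·| = √(2000²+723²) = √4522729 ≈ 2126.7, ∠ = arctan(723/2000) ≈ 19.87°
∠T = 0.00° − 55.74° = -55.74°

-55.7°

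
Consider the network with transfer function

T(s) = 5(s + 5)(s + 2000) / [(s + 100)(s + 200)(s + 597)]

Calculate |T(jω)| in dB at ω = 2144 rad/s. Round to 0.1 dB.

-50.3 dB

At s = jω = j2144:
zero (s+5): 5 + j2144 → |·| = √(5²+2144²) = √4596761 ≈ 2144, ∠ = arctan(2144/5) ≈ 89.87°
zero (s+2000): 2000 + j2144 → |·| = √(2000²+2144²) = √8596736 ≈ 2932, ∠ = arctan(2144/2000) ≈ 46.99°
pole (s+100): 100 + j2144 → |·| = √(100²+2144²) = √4606736 ≈ 2146.3, ∠ = arctan(2144/100) ≈ 87.33°
pole (s+200): 200 + j2144 → |·| = √(200²+2144²) = √4636736 ≈ 2153.3, ∠ = arctan(2144/200) ≈ 84.67°
pole (s+597): 597 + j2144 → |·| = √(597²+2144²) = √4953145 ≈ 2225.6, ∠ = arctan(2144/597) ≈ 74.44°
|T| = 5 · 6.2862e+06 / 1.0286e+10 ≈ 0.0030557
Gain = 20 log₁₀(0.0030557) ≈ -50.30 dB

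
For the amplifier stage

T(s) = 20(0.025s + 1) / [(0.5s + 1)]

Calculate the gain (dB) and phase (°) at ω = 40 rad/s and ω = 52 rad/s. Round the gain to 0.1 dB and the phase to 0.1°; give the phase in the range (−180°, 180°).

At ω = 40 rad/s:
zero (1 + j40·0.025) = 1 + j1 → |·| ≈ 1.4142, ∠ ≈ 45.00°
pole (1 + j40·0.5) = 1 + j20 → |·| ≈ 20.025, ∠ ≈ 87.14°
|T| = 20 · 1.4142 / (20.025) ≈ 1.4124
Gain = 20 log₁₀(1.4124) ≈ 3.00 dB
∠T = (45.00°) − (87.14°) = -42.14°

At ω = 52 rad/s:
zero (1 + j52·0.025) = 1 + j1.3 → |·| ≈ 1.6401, ∠ ≈ 52.43°
pole (1 + j52·0.5) = 1 + j26 → |·| ≈ 26.019, ∠ ≈ 87.80°
|T| = 20 · 1.6401 / (26.019) ≈ 1.2607
Gain = 20 log₁₀(1.2607) ≈ 2.01 dB
∠T = (52.43°) − (87.80°) = -35.37°

ω = 40: 3.0 dB, -42.1°; ω = 52: 2.0 dB, -35.4°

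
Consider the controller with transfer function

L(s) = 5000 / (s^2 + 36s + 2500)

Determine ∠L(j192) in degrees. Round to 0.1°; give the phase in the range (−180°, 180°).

-168.6°

At s = jω = j192:
quadratic: (j192)² + 36·j192 + 2500 = -34364 + j6912 → |·| ≈ 35052, ∠ ≈ 168.63°
∠L = 0.00° − 168.63° = -168.63°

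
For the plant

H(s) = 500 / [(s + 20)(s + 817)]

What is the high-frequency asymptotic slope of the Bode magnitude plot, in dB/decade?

Each pole contributes −20 dB/decade at high frequency; each zero contributes +20 dB/decade.
Net: 0 zero(s) − 2 pole(s) → -40 dB/decade.

-40 dB/decade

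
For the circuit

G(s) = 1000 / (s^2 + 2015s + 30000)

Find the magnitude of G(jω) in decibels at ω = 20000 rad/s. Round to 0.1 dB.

-112.1 dB

Substitute s = j20000:
Numerator: 1000 = 1000 + j0
Denominator: (j20000)^2 + 2015(j20000) + 30000 = -399970000 + j40300000
|N| = √(1000² + 0²) ≈ 1000, ∠N ≈ 0.00°
|D| = √(399970000² + 40300000²) ≈ 4.02e+08, ∠D ≈ 174.25°
|G| = 1000 / 4.02e+08 ≈ 2.4876e-06
Gain = 20 log₁₀(2.4876e-06) ≈ -112.08 dB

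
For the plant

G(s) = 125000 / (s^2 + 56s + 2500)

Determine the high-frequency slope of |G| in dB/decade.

Each pole contributes −20 dB/decade at high frequency; each zero contributes +20 dB/decade.
Net: 0 zero(s) − 2 pole(s) → -40 dB/decade.

-40 dB/decade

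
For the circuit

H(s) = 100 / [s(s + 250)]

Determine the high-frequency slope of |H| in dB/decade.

-40 dB/decade

Each pole contributes −20 dB/decade at high frequency; each zero contributes +20 dB/decade.
Net: 0 zero(s) − 2 pole(s) → -40 dB/decade.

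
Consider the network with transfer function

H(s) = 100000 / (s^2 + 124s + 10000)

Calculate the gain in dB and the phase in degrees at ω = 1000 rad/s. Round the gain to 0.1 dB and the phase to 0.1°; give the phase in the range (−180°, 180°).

At s = jω = j1000:
quadratic: (j1000)² + 124·j1000 + 10000 = -990000 + j124000 → |·| ≈ 9.9774e+05, ∠ ≈ 172.86°
|H| = 100000 / 9.9774e+05 ≈ 0.10023
Gain = 20 log₁₀(0.10023) ≈ -19.98 dB
∠H = 0.00° − 172.86° = -172.86°

-20.0 dB, -172.9°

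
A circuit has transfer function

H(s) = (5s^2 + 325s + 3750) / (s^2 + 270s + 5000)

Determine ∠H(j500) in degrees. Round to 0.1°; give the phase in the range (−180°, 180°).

21.4°

Substitute s = j500:
Numerator: 5(j500)^2 + 325(j500) + 3750 = -1246250 + j162500
Denominator: (j500)^2 + 270(j500) + 5000 = -245000 + j135000
|N| = √(1246250² + 162500²) ≈ 1.2568e+06, ∠N ≈ 172.57°
|D| = √(245000² + 135000²) ≈ 2.7973e+05, ∠D ≈ 151.14°
∠H = 172.57° − 151.14° = 21.43°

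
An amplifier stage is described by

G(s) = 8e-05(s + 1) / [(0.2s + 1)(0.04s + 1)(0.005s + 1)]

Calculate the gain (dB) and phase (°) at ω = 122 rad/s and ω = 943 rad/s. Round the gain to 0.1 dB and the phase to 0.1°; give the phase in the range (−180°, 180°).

ω = 122: -83.3 dB, -107.9°; ω = 943: -113.2 dB, -166.3°

At ω = 122 rad/s:
zero (1 + j122·1) = 1 + j122 → |·| ≈ 122, ∠ ≈ 89.53°
pole (1 + j122·0.2) = 1 + j24.4 → |·| ≈ 24.42, ∠ ≈ 87.65°
pole (1 + j122·0.04) = 1 + j4.88 → |·| ≈ 4.9814, ∠ ≈ 78.42°
pole (1 + j122·0.005) = 1 + j0.61 → |·| ≈ 1.1714, ∠ ≈ 31.38°
|G| = 8e-05 · 122 / (24.42 · 4.9814 · 1.1714) ≈ 6.8493e-05
Gain = 20 log₁₀(6.8493e-05) ≈ -83.29 dB
∠G = (89.53°) − (87.65° + 78.42° + 31.38°) = -107.92°

At ω = 943 rad/s:
zero (1 + j943·1) = 1 + j943 → |·| ≈ 943, ∠ ≈ 89.94°
pole (1 + j943·0.2) = 1 + j188.6 → |·| ≈ 188.6, ∠ ≈ 89.70°
pole (1 + j943·0.04) = 1 + j37.72 → |·| ≈ 37.733, ∠ ≈ 88.48°
pole (1 + j943·0.005) = 1 + j4.715 → |·| ≈ 4.8199, ∠ ≈ 78.03°
|G| = 8e-05 · 943 / (188.6 · 37.733 · 4.8199) ≈ 2.1994e-06
Gain = 20 log₁₀(2.1994e-06) ≈ -113.15 dB
∠G = (89.94°) − (89.70° + 88.48° + 78.03°) = -166.27°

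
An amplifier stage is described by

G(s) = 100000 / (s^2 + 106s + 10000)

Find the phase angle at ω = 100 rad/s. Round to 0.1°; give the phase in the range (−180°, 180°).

At s = jω = j100:
quadratic: (j100)² + 106·j100 + 10000 = 0 + j10600 → |·| ≈ 10600, ∠ ≈ 90.00°
∠G = 0.00° − 90.00° = -90.00°

-90.0°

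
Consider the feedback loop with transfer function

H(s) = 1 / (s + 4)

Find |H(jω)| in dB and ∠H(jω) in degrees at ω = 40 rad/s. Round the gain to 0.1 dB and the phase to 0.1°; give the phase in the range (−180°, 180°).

-32.1 dB, -84.3°

At s = jω = j40:
pole (s+4): 4 + j40 → |·| = √(4²+40²) = √1616 ≈ 40.2, ∠ = arctan(40/4) ≈ 84.29°
|H| = 1 / 40.2 ≈ 0.024876
Gain = 20 log₁₀(0.024876) ≈ -32.08 dB
∠H = 0.00° − 84.29° = -84.29°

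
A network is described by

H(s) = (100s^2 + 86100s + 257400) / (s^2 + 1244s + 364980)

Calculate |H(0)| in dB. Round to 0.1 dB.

-3.0 dB

H(0) = 257400 / 364980 ≈ 0.70524
20 log₁₀(0.70524) ≈ -3.03 dB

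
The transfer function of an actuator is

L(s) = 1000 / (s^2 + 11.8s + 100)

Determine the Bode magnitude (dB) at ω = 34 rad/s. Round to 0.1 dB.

-1.1 dB

At s = jω = j34:
quadratic: (j34)² + 11.8·j34 + 100 = -1056 + j401.2 → |·| ≈ 1129.6, ∠ ≈ 159.20°
|L| = 1000 / 1129.6 ≈ 0.88527
Gain = 20 log₁₀(0.88527) ≈ -1.06 dB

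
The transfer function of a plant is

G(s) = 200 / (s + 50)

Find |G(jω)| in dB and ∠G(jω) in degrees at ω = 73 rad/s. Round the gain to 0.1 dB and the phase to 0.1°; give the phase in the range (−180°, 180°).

Substitute s = j73:
Numerator: 200 = 200 + j0
Denominator: (j73) + 50 = 50 + j73
|N| = √(200² + 0²) ≈ 200, ∠N ≈ 0.00°
|D| = √(50² + 73²) ≈ 88.482, ∠D ≈ 55.59°
|G| = 200 / 88.482 ≈ 2.2603
Gain = 20 log₁₀(2.2603) ≈ 7.08 dB
∠G = 0.00° − 55.59° = -55.59°

7.1 dB, -55.6°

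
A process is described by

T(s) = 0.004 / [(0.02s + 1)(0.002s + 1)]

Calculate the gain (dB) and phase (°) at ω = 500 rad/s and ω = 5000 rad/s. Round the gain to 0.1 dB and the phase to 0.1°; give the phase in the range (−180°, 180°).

ω = 500: -71.0 dB, -129.3°; ω = 5000: -108.0 dB, -173.7°

At ω = 500 rad/s:
pole (1 + j500·0.02) = 1 + j10 → |·| ≈ 10.05, ∠ ≈ 84.29°
pole (1 + j500·0.002) = 1 + j1 → |·| ≈ 1.4142, ∠ ≈ 45.00°
|T| = 0.004 · 1 / (10.05 · 1.4142) ≈ 0.00028144
Gain = 20 log₁₀(0.00028144) ≈ -71.01 dB
∠T = (0°) − (84.29° + 45.00°) = -129.29°

At ω = 5000 rad/s:
pole (1 + j5000·0.02) = 1 + j100 → |·| ≈ 100, ∠ ≈ 89.43°
pole (1 + j5000·0.002) = 1 + j10 → |·| ≈ 10.05, ∠ ≈ 84.29°
|T| = 0.004 · 1 / (100 · 10.05) ≈ 3.9801e-06
Gain = 20 log₁₀(3.9801e-06) ≈ -108.00 dB
∠T = (0°) − (89.43° + 84.29°) = -173.72°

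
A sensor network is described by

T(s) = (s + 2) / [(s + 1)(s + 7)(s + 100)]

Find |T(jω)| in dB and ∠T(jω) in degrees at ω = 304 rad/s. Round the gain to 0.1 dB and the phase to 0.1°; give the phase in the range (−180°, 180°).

-99.8 dB, -160.7°

At s = jω = j304:
zero (s+2): 2 + j304 → |·| = √(2²+304²) = √92420 ≈ 304.01, ∠ = arctan(304/2) ≈ 89.62°
pole (s+1): 1 + j304 → |·| = √(1²+304²) = √92417 ≈ 304, ∠ = arctan(304/1) ≈ 89.81°
pole (s+7): 7 + j304 → |·| = √(7²+304²) = √92465 ≈ 304.08, ∠ = arctan(304/7) ≈ 88.68°
pole (s+100): 100 + j304 → |·| = √(100²+304²) = √102416 ≈ 320.02, ∠ = arctan(304/100) ≈ 71.79°
|T| = 1 · 304.01 / 2.9583e+07 ≈ 1.0277e-05
Gain = 20 log₁₀(1.0277e-05) ≈ -99.76 dB
∠T = 89.62° − 250.28° = -160.66°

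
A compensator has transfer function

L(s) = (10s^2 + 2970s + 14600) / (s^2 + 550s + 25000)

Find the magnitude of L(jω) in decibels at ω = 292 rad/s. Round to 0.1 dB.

Substitute s = j292:
Numerator: 10(j292)^2 + 2970(j292) + 14600 = -838040 + j867240
Denominator: (j292)^2 + 550(j292) + 25000 = -60264 + j160600
|N| = √(838040² + 867240²) ≈ 1.206e+06, ∠N ≈ 134.02°
|D| = √(60264² + 160600²) ≈ 1.7153e+05, ∠D ≈ 110.57°
|L| = 1.206e+06 / 1.7153e+05 ≈ 7.0308
Gain = 20 log₁₀(7.0308) ≈ 16.94 dB

16.9 dB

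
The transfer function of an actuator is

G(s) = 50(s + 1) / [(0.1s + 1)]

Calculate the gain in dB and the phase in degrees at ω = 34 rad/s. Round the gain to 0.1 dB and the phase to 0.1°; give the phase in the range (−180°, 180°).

At ω = 34 rad/s:
zero (1 + j34·1) = 1 + j34 → |·| ≈ 34.015, ∠ ≈ 88.32°
pole (1 + j34·0.1) = 1 + j3.4 → |·| ≈ 3.544, ∠ ≈ 73.61°
|G| = 50 · 34.015 / (3.544) ≈ 479.9
Gain = 20 log₁₀(479.9) ≈ 53.62 dB
∠G = (88.32°) − (73.61°) = 14.71°

53.6 dB, 14.7°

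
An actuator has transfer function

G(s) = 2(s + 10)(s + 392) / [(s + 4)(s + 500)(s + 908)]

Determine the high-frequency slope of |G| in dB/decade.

Each pole contributes −20 dB/decade at high frequency; each zero contributes +20 dB/decade.
Net: 2 zero(s) − 3 pole(s) → -20 dB/decade.

-20 dB/decade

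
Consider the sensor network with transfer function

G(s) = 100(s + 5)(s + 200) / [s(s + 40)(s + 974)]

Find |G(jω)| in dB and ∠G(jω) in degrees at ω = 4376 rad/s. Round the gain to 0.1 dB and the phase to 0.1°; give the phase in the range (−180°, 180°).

-33.0 dB, -79.6°

At s = jω = j4376:
zero (s+5): 5 + j4376 → |·| = √(5²+4376²) = √19149401 ≈ 4376, ∠ = arctan(4376/5) ≈ 89.93°
zero (s+200): 200 + j4376 → |·| = √(200²+4376²) = √19189376 ≈ 4380.6, ∠ = arctan(4376/200) ≈ 87.38°
pole (s+40): 40 + j4376 → |·| = √(40²+4376²) = √19150976 ≈ 4376.2, ∠ = arctan(4376/40) ≈ 89.48°
pole (s+974): 974 + j4376 → |·| = √(974²+4376²) = √20098052 ≈ 4483.1, ∠ = arctan(4376/974) ≈ 77.45°
pole at origin: |s| = 4376, ∠ = 90.00° (in denominator)
|G| = 100 · 1.917e+07 / 8.5852e+10 ≈ 0.022329
Gain = 20 log₁₀(0.022329) ≈ -33.02 dB
∠G = 177.31° − 256.93° = -79.62°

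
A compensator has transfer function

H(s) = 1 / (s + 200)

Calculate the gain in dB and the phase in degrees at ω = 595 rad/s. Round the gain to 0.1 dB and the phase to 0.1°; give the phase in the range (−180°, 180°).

Substitute s = j595:
Numerator: 1 = 1 + j0
Denominator: (j595) + 200 = 200 + j595
|N| = √(1² + 0²) ≈ 1, ∠N ≈ 0.00°
|D| = √(200² + 595²) ≈ 627.71, ∠D ≈ 71.42°
|H| = 1 / 627.71 ≈ 0.0015931
Gain = 20 log₁₀(0.0015931) ≈ -55.96 dB
∠H = 0.00° − 71.42° = -71.42°

-56.0 dB, -71.4°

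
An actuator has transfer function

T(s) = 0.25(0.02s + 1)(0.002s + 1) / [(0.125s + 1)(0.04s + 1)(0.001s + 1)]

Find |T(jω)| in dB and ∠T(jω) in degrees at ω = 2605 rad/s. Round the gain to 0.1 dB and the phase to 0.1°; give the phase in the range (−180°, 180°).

At ω = 2605 rad/s:
zero (1 + j2605·0.02) = 1 + j52.1 → |·| ≈ 52.11, ∠ ≈ 88.90°
zero (1 + j2605·0.002) = 1 + j5.21 → |·| ≈ 5.3051, ∠ ≈ 79.13°
pole (1 + j2605·0.125) = 1 + j325.625 → |·| ≈ 325.63, ∠ ≈ 89.82°
pole (1 + j2605·0.04) = 1 + j104.2 → |·| ≈ 104.2, ∠ ≈ 89.45°
pole (1 + j2605·0.001) = 1 + j2.605 → |·| ≈ 2.7903, ∠ ≈ 69.00°
|T| = 0.25 · 52.11 · 5.3051 / (325.63 · 104.2 · 2.7903) ≈ 0.00072998
Gain = 20 log₁₀(0.00072998) ≈ -62.73 dB
∠T = (88.90° + 79.13°) − (89.82° + 89.45° + 69.00°) = -80.24°

-62.7 dB, -80.2°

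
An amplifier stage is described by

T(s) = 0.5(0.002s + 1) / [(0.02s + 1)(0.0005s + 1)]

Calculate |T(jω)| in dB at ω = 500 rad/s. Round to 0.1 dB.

At ω = 500 rad/s:
zero (1 + j500·0.002) = 1 + j1 → |·| ≈ 1.4142, ∠ ≈ 45.00°
pole (1 + j500·0.02) = 1 + j10 → |·| ≈ 10.05, ∠ ≈ 84.29°
pole (1 + j500·0.0005) = 1 + j0.25 → |·| ≈ 1.0308, ∠ ≈ 14.04°
|T| = 0.5 · 1.4142 / (10.05 · 1.0308) ≈ 0.068256
Gain = 20 log₁₀(0.068256) ≈ -23.32 dB

-23.3 dB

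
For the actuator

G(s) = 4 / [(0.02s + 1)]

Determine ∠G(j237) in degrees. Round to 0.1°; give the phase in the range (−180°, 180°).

-78.1°

At ω = 237 rad/s:
pole (1 + j237·0.02) = 1 + j4.74 → |·| ≈ 4.8443, ∠ ≈ 78.09°
∠G = (0°) − (78.09°) = -78.09°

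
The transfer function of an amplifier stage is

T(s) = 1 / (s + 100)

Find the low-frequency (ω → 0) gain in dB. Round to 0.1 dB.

T(0) = 1 / 100 = 0.01
20 log₁₀(0.01) ≈ -40.00 dB

-40.0 dB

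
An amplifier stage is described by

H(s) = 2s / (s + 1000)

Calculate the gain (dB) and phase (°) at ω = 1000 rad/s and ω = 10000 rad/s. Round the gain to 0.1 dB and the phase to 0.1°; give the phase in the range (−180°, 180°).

ω = 1000: 3.0 dB, 45.0°; ω = 10000: 6.0 dB, 5.7°

At s = jω = j1000:
zero at origin: s = j1000 → |·| = 1000, ∠ = 90.00°
pole (s+1000): 1000 + j1000 → |·| = √(1000²+1000²) = √2000000 ≈ 1414.2, ∠ = arctan(1000/1000) ≈ 45.00°
|H| = 2 · 1000 / 1414.2 ≈ 1.4142
Gain = 20 log₁₀(1.4142) ≈ 3.01 dB
∠H = 90.00° − 45.00° = 45.00°

At s = jω = j10000:
zero at origin: s = j10000 → |·| = 10000, ∠ = 90.00°
pole (s+1000): 1000 + j10000 → |·| = √(1000²+10000²) = √101000000 ≈ 10050, ∠ = arctan(10000/1000) ≈ 84.29°
|H| = 2 · 10000 / 10050 ≈ 1.99
Gain = 20 log₁₀(1.99) ≈ 5.98 dB
∠H = 90.00° − 84.29° = 5.71°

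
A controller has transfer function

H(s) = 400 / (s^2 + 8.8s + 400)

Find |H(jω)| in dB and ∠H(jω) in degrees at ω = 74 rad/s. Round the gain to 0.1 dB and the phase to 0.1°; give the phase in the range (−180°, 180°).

At s = jω = j74:
quadratic: (j74)² + 8.8·j74 + 400 = -5076 + j651.2 → |·| ≈ 5117.6, ∠ ≈ 172.69°
|H| = 400 / 5117.6 ≈ 0.078162
Gain = 20 log₁₀(0.078162) ≈ -22.14 dB
∠H = 0.00° − 172.69° = -172.69°

-22.1 dB, -172.7°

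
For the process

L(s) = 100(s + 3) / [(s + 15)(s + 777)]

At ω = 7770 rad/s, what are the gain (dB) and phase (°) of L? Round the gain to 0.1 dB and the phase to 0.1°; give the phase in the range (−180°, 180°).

At s = jω = j7770:
zero (s+3): 3 + j7770 → |·| = √(3²+7770²) = √60372909 ≈ 7770, ∠ = arctan(7770/3) ≈ 89.98°
pole (s+15): 15 + j7770 → |·| = √(15²+7770²) = √60373125 ≈ 7770, ∠ = arctan(7770/15) ≈ 89.89°
pole (s+777): 777 + j7770 → |·| = √(777²+7770²) = √60976629 ≈ 7808.8, ∠ = arctan(7770/777) ≈ 84.29°
|L| = 100 · 7770 / 6.0674e+07 ≈ 0.012806
Gain = 20 log₁₀(0.012806) ≈ -37.85 dB
∠L = 89.98° − 174.18° = -84.20°

-37.9 dB, -84.2°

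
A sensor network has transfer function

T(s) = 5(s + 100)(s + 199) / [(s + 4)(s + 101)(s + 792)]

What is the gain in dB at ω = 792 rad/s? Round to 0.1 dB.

At s = jω = j792:
zero (s+100): 100 + j792 → |·| = √(100²+792²) = √637264 ≈ 798.29, ∠ = arctan(792/100) ≈ 82.80°
zero (s+199): 199 + j792 → |·| = √(199²+792²) = √666865 ≈ 816.62, ∠ = arctan(792/199) ≈ 75.90°
pole (s+4): 4 + j792 → |·| = √(4²+792²) = √627280 ≈ 792.01, ∠ = arctan(792/4) ≈ 89.71°
pole (s+101): 101 + j792 → |·| = √(101²+792²) = √637465 ≈ 798.41, ∠ = arctan(792/101) ≈ 82.73°
pole (s+792): 792 + j792 → |·| = √(792²+792²) = √1254528 ≈ 1120.1, ∠ = arctan(792/792) ≈ 45.00°
|T| = 5 · 6.519e+05 / 7.0829e+08 ≈ 0.0046019
Gain = 20 log₁₀(0.0046019) ≈ -46.74 dB

-46.7 dB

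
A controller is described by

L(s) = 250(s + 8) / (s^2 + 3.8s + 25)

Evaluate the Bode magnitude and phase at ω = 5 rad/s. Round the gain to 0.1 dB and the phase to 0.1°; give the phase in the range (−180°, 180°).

41.9 dB, -58.0°

At s = jω = j5:
zero (s+8): 8 + j5 → |·| = √(8²+5²) = √89 ≈ 9.434, ∠ = arctan(5/8) ≈ 32.01°
quadratic: (j5)² + 3.8·j5 + 25 = 0 + j19 → |·| ≈ 19, ∠ ≈ 90.00°
|L| = 250 · 9.434 / 19 ≈ 124.13
Gain = 20 log₁₀(124.13) ≈ 41.88 dB
∠L = 32.01° − 90.00° = -57.99°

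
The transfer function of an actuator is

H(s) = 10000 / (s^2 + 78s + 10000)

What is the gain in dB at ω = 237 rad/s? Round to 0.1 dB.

-13.9 dB

At s = jω = j237:
quadratic: (j237)² + 78·j237 + 10000 = -46169 + j18486 → |·| ≈ 49732, ∠ ≈ 158.18°
|H| = 10000 / 49732 ≈ 0.20108
Gain = 20 log₁₀(0.20108) ≈ -13.93 dB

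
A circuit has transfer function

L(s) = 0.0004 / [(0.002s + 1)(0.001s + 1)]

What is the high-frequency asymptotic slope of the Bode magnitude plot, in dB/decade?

-40 dB/decade

Each pole contributes −20 dB/decade at high frequency; each zero contributes +20 dB/decade.
Net: 0 zero(s) − 2 pole(s) → -40 dB/decade.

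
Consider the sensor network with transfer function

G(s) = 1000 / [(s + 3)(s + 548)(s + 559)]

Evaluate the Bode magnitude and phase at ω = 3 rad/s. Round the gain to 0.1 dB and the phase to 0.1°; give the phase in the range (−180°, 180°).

-62.3 dB, -45.6°

At s = jω = j3:
pole (s+3): 3 + j3 → |·| = √(3²+3²) = √18 ≈ 4.2426, ∠ = arctan(3/3) ≈ 45.00°
pole (s+548): 548 + j3 → |·| = √(548²+3²) = √300313 ≈ 548.01, ∠ = arctan(3/548) ≈ 0.31°
pole (s+559): 559 + j3 → |·| = √(559²+3²) = √312490 ≈ 559.01, ∠ = arctan(3/559) ≈ 0.31°
|G| = 1000 / 1.2997e+06 ≈ 0.00076941
Gain = 20 log₁₀(0.00076941) ≈ -62.28 dB
∠G = 0.00° − 45.62° = -45.62°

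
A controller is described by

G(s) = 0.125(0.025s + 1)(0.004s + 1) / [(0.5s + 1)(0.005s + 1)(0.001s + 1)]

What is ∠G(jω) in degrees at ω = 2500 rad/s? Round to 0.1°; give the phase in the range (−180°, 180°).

-70.2°

At ω = 2500 rad/s:
zero (1 + j2500·0.025) = 1 + j62.5 → |·| ≈ 62.508, ∠ ≈ 89.08°
zero (1 + j2500·0.004) = 1 + j10 → |·| ≈ 10.05, ∠ ≈ 84.29°
pole (1 + j2500·0.5) = 1 + j1250 → |·| ≈ 1250, ∠ ≈ 89.95°
pole (1 + j2500·0.005) = 1 + j12.5 → |·| ≈ 12.54, ∠ ≈ 85.43°
pole (1 + j2500·0.001) = 1 + j2.5 → |·| ≈ 2.6926, ∠ ≈ 68.20°
∠G = (89.08° + 84.29°) − (89.95° + 85.43° + 68.20°) = -70.21°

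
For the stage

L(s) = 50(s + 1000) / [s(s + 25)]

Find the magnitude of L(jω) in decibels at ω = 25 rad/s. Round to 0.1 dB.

35.1 dB

At s = jω = j25:
zero (s+1000): 1000 + j25 → |·| = √(1000²+25²) = √1000625 ≈ 1000.3, ∠ = arctan(25/1000) ≈ 1.43°
pole (s+25): 25 + j25 → |·| = √(25²+25²) = √1250 ≈ 35.355, ∠ = arctan(25/25) ≈ 45.00°
pole at origin: |s| = 25, ∠ = 90.00° (in denominator)
|L| = 50 · 1000.3 / 883.87 ≈ 56.586
Gain = 20 log₁₀(56.586) ≈ 35.05 dB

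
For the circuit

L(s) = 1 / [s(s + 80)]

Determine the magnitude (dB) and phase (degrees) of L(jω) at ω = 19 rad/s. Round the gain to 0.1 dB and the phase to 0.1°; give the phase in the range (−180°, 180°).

-63.9 dB, -103.4°

At s = jω = j19:
pole (s+80): 80 + j19 → |·| = √(80²+19²) = √6761 ≈ 82.225, ∠ = arctan(19/80) ≈ 13.36°
pole at origin: |s| = 19, ∠ = 90.00° (in denominator)
|L| = 1 / 1562.3 ≈ 0.00064008
Gain = 20 log₁₀(0.00064008) ≈ -63.88 dB
∠L = 0.00° − 103.36° = -103.36°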